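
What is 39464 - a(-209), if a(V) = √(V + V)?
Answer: 39464 - I*√418 ≈ 39464.0 - 20.445*I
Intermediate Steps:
a(V) = √2*√V (a(V) = √(2*V) = √2*√V)
39464 - a(-209) = 39464 - √2*√(-209) = 39464 - √2*I*√209 = 39464 - I*√418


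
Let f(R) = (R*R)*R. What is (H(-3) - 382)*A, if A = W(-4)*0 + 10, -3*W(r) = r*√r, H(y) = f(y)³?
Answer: -200650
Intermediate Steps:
f(R) = R³ (f(R) = R²*R = R³)
H(y) = y⁹ (H(y) = (y³)³ = y⁹)
W(r) = -r^(3/2)/3 (W(r) = -r*√r/3 = -r^(3/2)/3)
A = 10 (A = -(-8)*I/3*0 + 10 = (8*I/3)*0 + 10 = 0 + 10 = 10)
(H(-3) - 382)*A = ((-3)⁹ - 382)*10 = (-19683 - 382)*10 = -20065*10 = -200650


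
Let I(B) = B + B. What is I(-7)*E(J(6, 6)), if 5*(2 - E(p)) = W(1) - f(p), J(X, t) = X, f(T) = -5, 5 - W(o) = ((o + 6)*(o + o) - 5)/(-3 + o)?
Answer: 63/5 ≈ 12.600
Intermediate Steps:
W(o) = 5 - (-5 + 2*o*(6 + o))/(-3 + o) (W(o) = 5 - ((o + 6)*(o + o) - 5)/(-3 + o) = 5 - ((6 + o)*(2*o) - 5)/(-3 + o) = 5 - (2*o*(6 + o) - 5)/(-3 + o) = 5 - (-5 + 2*o*(6 + o))/(-3 + o))
I(B) = 2*B
E(p) = -9/10 (E(p) = 2 - ((-10 - 7*1 - 2*1²)/(-3 + 1) - 1*(-5))/5 = 2 - ((-10 - 7 - 2*1)/(-2) + 5)/5 = 2 - (-(-10 - 7 - 2)/2 + 5)/5 = 2 - (-½*(-19) + 5)/5 = 2 - (19/2 + 5)/5 = 2 - ⅕*29/2 = 2 - 29/10 = -9/10)
I(-7)*E(J(6, 6)) = (2*(-7))*(-9/10) = -14*(-9/10) = 63/5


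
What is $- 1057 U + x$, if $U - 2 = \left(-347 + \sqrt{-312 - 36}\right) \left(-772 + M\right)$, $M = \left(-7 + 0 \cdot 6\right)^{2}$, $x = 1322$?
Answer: $-265182009 + 1528422 i \sqrt{87} \approx -2.6518 \cdot 10^{8} + 1.4256 \cdot 10^{7} i$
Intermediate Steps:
$M = 49$ ($M = \left(-7 + 0\right)^{2} = \left(-7\right)^{2} = 49$)
$U = 250883 - 1446 i \sqrt{87}$ ($U = 2 + \left(-347 + \sqrt{-312 - 36}\right) \left(-772 + 49\right) = 2 + \left(-347 + \sqrt{-348}\right) \left(-723\right) = 2 + \left(-347 + 2 i \sqrt{87}\right) \left(-723\right) = 2 + \left(250881 - 1446 i \sqrt{87}\right) = 250883 - 1446 i \sqrt{87} \approx 2.5088 \cdot 10^{5} - 13487.0 i$)
$- 1057 U + x = - 1057 \left(250883 - 1446 i \sqrt{87}\right) + 1322 = \left(-265183331 + 1528422 i \sqrt{87}\right) + 1322 = -265182009 + 1528422 i \sqrt{87}$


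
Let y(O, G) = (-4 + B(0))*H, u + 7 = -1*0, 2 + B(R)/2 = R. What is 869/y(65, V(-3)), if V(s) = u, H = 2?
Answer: -869/16 ≈ -54.313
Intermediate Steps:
B(R) = -4 + 2*R
u = -7 (u = -7 - 1*0 = -7 + 0 = -7)
V(s) = -7
y(O, G) = -16 (y(O, G) = (-4 + (-4 + 2*0))*2 = (-4 + (-4 + 0))*2 = (-4 - 4)*2 = -8*2 = -16)
869/y(65, V(-3)) = 869/(-16) = 869*(-1/16) = -869/16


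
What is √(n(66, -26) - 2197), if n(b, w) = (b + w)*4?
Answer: I*√2037 ≈ 45.133*I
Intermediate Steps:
n(b, w) = 4*b + 4*w
√(n(66, -26) - 2197) = √((4*66 + 4*(-26)) - 2197) = √((264 - 104) - 2197) = √(160 - 2197) = √(-2037) = I*√2037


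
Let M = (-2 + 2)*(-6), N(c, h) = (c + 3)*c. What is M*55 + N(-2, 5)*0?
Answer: 0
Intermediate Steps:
N(c, h) = c*(3 + c) (N(c, h) = (3 + c)*c = c*(3 + c))
M = 0 (M = 0*(-6) = 0)
M*55 + N(-2, 5)*0 = 0*55 - 2*(3 - 2)*0 = 0 - 2*1*0 = 0 - 2*0 = 0 + 0 = 0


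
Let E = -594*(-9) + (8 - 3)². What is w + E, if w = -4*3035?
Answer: -6769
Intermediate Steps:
w = -12140
E = 5371 (E = -66*(-81) + 5² = 5346 + 25 = 5371)
w + E = -12140 + 5371 = -6769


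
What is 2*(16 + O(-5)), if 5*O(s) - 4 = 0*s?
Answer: 168/5 ≈ 33.600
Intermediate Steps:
O(s) = 4/5 (O(s) = 4/5 + (0*s)/5 = 4/5 + (1/5)*0 = 4/5 + 0 = 4/5)
2*(16 + O(-5)) = 2*(16 + 4/5) = 2*(84/5) = 168/5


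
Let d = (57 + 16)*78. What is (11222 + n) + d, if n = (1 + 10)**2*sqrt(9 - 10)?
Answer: 16916 + 121*I ≈ 16916.0 + 121.0*I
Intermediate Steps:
d = 5694 (d = 73*78 = 5694)
n = 121*I (n = 11**2*sqrt(-1) = 121*I ≈ 121.0*I)
(11222 + n) + d = (11222 + 121*I) + 5694 = 16916 + 121*I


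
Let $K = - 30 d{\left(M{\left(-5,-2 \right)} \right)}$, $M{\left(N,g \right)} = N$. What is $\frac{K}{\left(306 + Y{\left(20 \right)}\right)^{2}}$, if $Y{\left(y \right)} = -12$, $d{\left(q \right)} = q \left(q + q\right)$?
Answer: $- \frac{125}{7203} \approx -0.017354$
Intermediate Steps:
$d{\left(q \right)} = 2 q^{2}$ ($d{\left(q \right)} = q 2 q = 2 q^{2}$)
$K = -1500$ ($K = - 30 \cdot 2 \left(-5\right)^{2} = - 30 \cdot 2 \cdot 25 = \left(-30\right) 50 = -1500$)
$\frac{K}{\left(306 + Y{\left(20 \right)}\right)^{2}} = - \frac{1500}{\left(306 - 12\right)^{2}} = - \frac{1500}{294^{2}} = - \frac{1500}{86436} = \left(-1500\right) \frac{1}{86436} = - \frac{125}{7203}$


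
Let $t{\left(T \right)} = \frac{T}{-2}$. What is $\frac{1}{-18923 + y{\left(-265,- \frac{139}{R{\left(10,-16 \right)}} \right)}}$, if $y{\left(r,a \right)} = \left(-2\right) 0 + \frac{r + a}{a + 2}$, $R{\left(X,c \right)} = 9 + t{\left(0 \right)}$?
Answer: $- \frac{121}{2287159} \approx -5.2904 \cdot 10^{-5}$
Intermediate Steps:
$t{\left(T \right)} = - \frac{T}{2}$ ($t{\left(T \right)} = T \left(- \frac{1}{2}\right) = - \frac{T}{2}$)
$R{\left(X,c \right)} = 9$ ($R{\left(X,c \right)} = 9 - 0 = 9 + 0 = 9$)
$y{\left(r,a \right)} = \frac{a + r}{2 + a}$ ($y{\left(r,a \right)} = 0 + \frac{a + r}{2 + a} = \frac{a + r}{2 + a}$)
$\frac{1}{-18923 + y{\left(-265,- \frac{139}{R{\left(10,-16 \right)}} \right)}} = \frac{1}{-18923 + \frac{- \frac{139}{9} - 265}{2 - \frac{139}{9}}} = \frac{1}{-18923 + \frac{1}{- \frac{121}{9}} \left(- \frac{2524}{9}\right)} = \frac{1}{-18923 - - \frac{2524}{121}} = \frac{1}{-18923 + \frac{2524}{121}} = \frac{1}{- \frac{2287159}{121}} = - \frac{121}{2287159}$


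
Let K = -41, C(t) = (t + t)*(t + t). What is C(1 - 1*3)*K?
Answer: -656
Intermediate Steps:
C(t) = 4*t**2 (C(t) = (2*t)*(2*t) = 4*t**2)
C(1 - 1*3)*K = (4*(1 - 1*3)**2)*(-41) = (4*(1 - 3)**2)*(-41) = (4*(-2)**2)*(-41) = (4*4)*(-41) = 16*(-41) = -656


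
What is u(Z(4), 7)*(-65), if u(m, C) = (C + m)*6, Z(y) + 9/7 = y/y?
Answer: -18330/7 ≈ -2618.6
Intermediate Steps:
Z(y) = -2/7 (Z(y) = -9/7 + y/y = -9/7 + 1 = -2/7)
u(m, C) = 6*C + 6*m
u(Z(4), 7)*(-65) = (6*7 + 6*(-2/7))*(-65) = (42 - 12/7)*(-65) = (282/7)*(-65) = -18330/7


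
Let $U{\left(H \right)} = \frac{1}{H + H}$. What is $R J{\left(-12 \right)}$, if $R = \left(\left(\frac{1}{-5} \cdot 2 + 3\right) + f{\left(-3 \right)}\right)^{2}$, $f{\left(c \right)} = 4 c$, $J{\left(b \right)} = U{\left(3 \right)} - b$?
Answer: $\frac{161257}{150} \approx 1075.0$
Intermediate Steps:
$U{\left(H \right)} = \frac{1}{2 H}$
$J{\left(b \right)} = \frac{1}{6} - b$ ($J{\left(b \right)} = \frac{1}{2 \cdot 3} - b = \frac{1}{2} \cdot \frac{1}{3} - b = \frac{1}{6} - b$)
$R = \frac{2209}{25}$ ($R = \left(\left(\frac{1}{-5} \cdot 2 + 3\right) + 4 \left(-3\right)\right)^{2} = \left(\left(\left(- \frac{1}{5}\right) 2 + 3\right) - 12\right)^{2} = \left(\left(- \frac{2}{5} + 3\right) - 12\right)^{2} = \left(\frac{13}{5} - 12\right)^{2} = \left(- \frac{47}{5}\right)^{2} = \frac{2209}{25} \approx 88.36$)
$R J{\left(-12 \right)} = \frac{2209 \left(\frac{1}{6} - -12\right)}{25} = \frac{2209 \left(\frac{1}{6} + 12\right)}{25} = \frac{2209}{25} \cdot \frac{73}{6} = \frac{161257}{150}$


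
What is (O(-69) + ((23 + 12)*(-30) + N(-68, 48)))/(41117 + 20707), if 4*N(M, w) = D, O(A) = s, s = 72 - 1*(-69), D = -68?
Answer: -463/30912 ≈ -0.014978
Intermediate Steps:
s = 141 (s = 72 + 69 = 141)
O(A) = 141
N(M, w) = -17 (N(M, w) = (¼)*(-68) = -17)
(O(-69) + ((23 + 12)*(-30) + N(-68, 48)))/(41117 + 20707) = (141 + ((23 + 12)*(-30) - 17))/(41117 + 20707) = (141 + (35*(-30) - 17))/61824 = (141 + (-1050 - 17))*(1/61824) = (141 - 1067)*(1/61824) = -926*1/61824 = -463/30912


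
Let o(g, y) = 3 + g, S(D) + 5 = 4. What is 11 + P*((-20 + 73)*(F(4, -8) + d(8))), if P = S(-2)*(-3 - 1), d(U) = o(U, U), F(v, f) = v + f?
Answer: 1495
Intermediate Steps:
F(v, f) = f + v
S(D) = -1 (S(D) = -5 + 4 = -1)
d(U) = 3 + U
P = 4 (P = -(-3 - 1) = -1*(-4) = 4)
11 + P*((-20 + 73)*(F(4, -8) + d(8))) = 11 + 4*((-20 + 73)*((-8 + 4) + (3 + 8))) = 11 + 4*(53*(-4 + 11)) = 11 + 4*(53*7) = 11 + 4*371 = 11 + 1484 = 1495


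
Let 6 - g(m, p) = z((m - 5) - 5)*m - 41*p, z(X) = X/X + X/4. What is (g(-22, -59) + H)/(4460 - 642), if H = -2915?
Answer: -2741/1909 ≈ -1.4358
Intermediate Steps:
z(X) = 1 + X/4 (z(X) = 1 + X*(1/4) = 1 + X/4)
g(m, p) = 6 + 41*p - m*(-3/2 + m/4) (g(m, p) = 6 - ((1 + ((m - 5) - 5)/4)*m - 41*p) = 6 - ((1 + ((-5 + m) - 5)/4)*m - 41*p) = 6 - ((1 + (-10 + m)/4)*m - 41*p) = 6 - ((1 + (-5/2 + m/4))*m - 41*p) = 6 - ((-3/2 + m/4)*m - 41*p) = 6 - (m*(-3/2 + m/4) - 41*p) = 6 - (-41*p + m*(-3/2 + m/4)) = 6 + (41*p - m*(-3/2 + m/4)) = 6 + 41*p - m*(-3/2 + m/4))
(g(-22, -59) + H)/(4460 - 642) = ((6 + 41*(-59) - 1/4*(-22)*(-6 - 22)) - 2915)/(4460 - 642) = ((6 - 2419 - 1/4*(-22)*(-28)) - 2915)/3818 = ((6 - 2419 - 154) - 2915)*(1/3818) = (-2567 - 2915)*(1/3818) = -5482*1/3818 = -2741/1909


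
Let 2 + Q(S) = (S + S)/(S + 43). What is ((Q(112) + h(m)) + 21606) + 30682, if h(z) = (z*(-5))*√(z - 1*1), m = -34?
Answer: 8104554/155 + 170*I*√35 ≈ 52287.0 + 1005.7*I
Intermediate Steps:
Q(S) = -2 + 2*S/(43 + S) (Q(S) = -2 + (S + S)/(S + 43) = -2 + (2*S)/(43 + S) = -2 + 2*S/(43 + S))
h(z) = -5*z*√(-1 + z) (h(z) = (-5*z)*√(z - 1) = (-5*z)*√(-1 + z) = -5*z*√(-1 + z))
((Q(112) + h(m)) + 21606) + 30682 = ((-86/(43 + 112) - 5*(-34)*√(-1 - 34)) + 21606) + 30682 = ((-86/155 - 5*(-34)*√(-35)) + 21606) + 30682 = ((-86*1/155 - 5*(-34)*I*√35) + 21606) + 30682 = ((-86/155 + 170*I*√35) + 21606) + 30682 = (3348844/155 + 170*I*√35) + 30682 = 8104554/155 + 170*I*√35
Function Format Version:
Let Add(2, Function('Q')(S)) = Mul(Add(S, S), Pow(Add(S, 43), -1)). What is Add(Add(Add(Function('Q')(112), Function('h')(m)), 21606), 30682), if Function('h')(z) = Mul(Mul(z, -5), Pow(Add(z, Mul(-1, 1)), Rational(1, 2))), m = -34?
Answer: Add(Rational(8104554, 155), Mul(170, I, Pow(35, Rational(1, 2)))) ≈ Add(52287., Mul(1005.7, I))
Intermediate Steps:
Function('Q')(S) = Add(-2, Mul(2, S, Pow(Add(43, S), -1))) (Function('Q')(S) = Add(-2, Mul(Add(S, S), Pow(Add(S, 43), -1))) = Add(-2, Mul(Mul(2, S), Pow(Add(43, S), -1))) = Add(-2, Mul(2, S, Pow(Add(43, S), -1))))
Function('h')(z) = Mul(-5, z, Pow(Add(-1, z), Rational(1, 2))) (Function('h')(z) = Mul(Mul(-5, z), Pow(Add(z, -1), Rational(1, 2))) = Mul(Mul(-5, z), Pow(Add(-1, z), Rational(1, 2))) = Mul(-5, z, Pow(Add(-1, z), Rational(1, 2))))
Add(Add(Add(Function('Q')(112), Function('h')(m)), 21606), 30682) = Add(Add(Add(Mul(-86, Pow(Add(43, 112), -1)), Mul(-5, -34, Pow(Add(-1, -34), Rational(1, 2)))), 21606), 30682) = Add(Add(Add(Mul(-86, Pow(155, -1)), Mul(-5, -34, Pow(-35, Rational(1, 2)))), 21606), 30682) = Add(Add(Add(Mul(-86, Rational(1, 155)), Mul(-5, -34, Mul(I, Pow(35, Rational(1, 2))))), 21606), 30682) = Add(Add(Add(Rational(-86, 155), Mul(170, I, Pow(35, Rational(1, 2)))), 21606), 30682) = Add(Add(Rational(3348844, 155), Mul(170, I, Pow(35, Rational(1, 2)))), 30682) = Add(Rational(8104554, 155), Mul(170, I, Pow(35, Rational(1, 2))))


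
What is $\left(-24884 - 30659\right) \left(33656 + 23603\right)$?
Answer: $-3180336637$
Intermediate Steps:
$\left(-24884 - 30659\right) \left(33656 + 23603\right) = \left(-24884 - 30659\right) 57259 = \left(-55543\right) 57259 = -3180336637$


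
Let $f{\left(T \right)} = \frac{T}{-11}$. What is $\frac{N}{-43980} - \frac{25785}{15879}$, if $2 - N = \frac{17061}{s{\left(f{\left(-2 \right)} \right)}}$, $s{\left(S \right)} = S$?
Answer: $\frac{237305231}{465572280} \approx 0.50971$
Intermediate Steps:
$f{\left(T \right)} = - \frac{T}{11}$ ($f{\left(T \right)} = T \left(- \frac{1}{11}\right) = - \frac{T}{11}$)
$N = - \frac{187667}{2}$ ($N = 2 - \frac{17061}{\left(- \frac{1}{11}\right) \left(-2\right)} = 2 - \frac{17061}{\frac{2}{11}} = 2 - 17061 \cdot \frac{11}{2} = 2 - \frac{187671}{2} = - \frac{187667}{2} \approx -93834.0$)
$\frac{N}{-43980} - \frac{25785}{15879} = - \frac{187667}{2 \left(-43980\right)} - \frac{25785}{15879} = \left(- \frac{187667}{2}\right) \left(- \frac{1}{43980}\right) - \frac{8595}{5293} = \frac{187667}{87960} - \frac{8595}{5293} = \frac{237305231}{465572280}$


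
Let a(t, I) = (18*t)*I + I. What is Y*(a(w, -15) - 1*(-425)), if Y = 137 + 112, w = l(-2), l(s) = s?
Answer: 236550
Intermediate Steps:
w = -2
a(t, I) = I + 18*I*t (a(t, I) = 18*I*t + I = I + 18*I*t)
Y = 249
Y*(a(w, -15) - 1*(-425)) = 249*(-15*(1 + 18*(-2)) - 1*(-425)) = 249*(-15*(1 - 36) + 425) = 249*(-15*(-35) + 425) = 249*(525 + 425) = 249*950 = 236550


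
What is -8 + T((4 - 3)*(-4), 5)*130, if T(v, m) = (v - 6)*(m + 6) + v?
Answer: -14828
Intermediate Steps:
T(v, m) = v + (-6 + v)*(6 + m) (T(v, m) = (-6 + v)*(6 + m) + v = v + (-6 + v)*(6 + m))
-8 + T((4 - 3)*(-4), 5)*130 = -8 + (-36 - 6*5 + 7*((4 - 3)*(-4)) + 5*((4 - 3)*(-4)))*130 = -8 + (-36 - 30 + 7*(1*(-4)) + 5*(1*(-4)))*130 = -8 + (-36 - 30 + 7*(-4) + 5*(-4))*130 = -8 + (-36 - 30 - 28 - 20)*130 = -8 - 114*130 = -8 - 14820 = -14828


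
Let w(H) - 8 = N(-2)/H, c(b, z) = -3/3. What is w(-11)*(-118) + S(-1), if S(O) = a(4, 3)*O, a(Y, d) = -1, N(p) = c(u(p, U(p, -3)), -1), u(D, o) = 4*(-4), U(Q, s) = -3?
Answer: -10491/11 ≈ -953.73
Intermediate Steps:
u(D, o) = -16
c(b, z) = -1 (c(b, z) = -3*1/3 = -1)
N(p) = -1
S(O) = -O
w(H) = 8 - 1/H
w(-11)*(-118) + S(-1) = (8 - 1/(-11))*(-118) - 1*(-1) = (8 - 1*(-1/11))*(-118) + 1 = (8 + 1/11)*(-118) + 1 = (89/11)*(-118) + 1 = -10502/11 + 1 = -10491/11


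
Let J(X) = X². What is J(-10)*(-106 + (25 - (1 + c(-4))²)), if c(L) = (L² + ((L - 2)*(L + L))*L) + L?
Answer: -3212200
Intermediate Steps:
c(L) = L + L² + 2*L²*(-2 + L) (c(L) = (L² + ((-2 + L)*(2*L))*L) + L = (L² + (2*L*(-2 + L))*L) + L = (L² + 2*L²*(-2 + L)) + L = L + L² + 2*L²*(-2 + L))
J(-10)*(-106 + (25 - (1 + c(-4))²)) = (-10)²*(-106 + (25 - (1 - 4*(1 - 3*(-4) + 2*(-4)²))²)) = 100*(-106 + (25 - (1 - 4*(1 + 12 + 2*16))²)) = 100*(-106 + (25 - (1 - 4*(1 + 12 + 32))²)) = 100*(-106 + (25 - (1 - 4*45)²)) = 100*(-106 + (25 - (1 - 180)²)) = 100*(-106 + (25 - 1*(-179)²)) = 100*(-106 + (25 - 1*32041)) = 100*(-106 + (25 - 32041)) = 100*(-106 - 32016) = 100*(-32122) = -3212200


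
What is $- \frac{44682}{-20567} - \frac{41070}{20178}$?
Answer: $\frac{9484451}{69166821} \approx 0.13712$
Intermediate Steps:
$- \frac{44682}{-20567} - \frac{41070}{20178} = \left(-44682\right) \left(- \frac{1}{20567}\right) - \frac{6845}{3363} = \frac{44682}{20567} - \frac{6845}{3363} = \frac{9484451}{69166821}$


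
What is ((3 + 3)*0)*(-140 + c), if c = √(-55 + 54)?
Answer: 0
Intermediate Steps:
c = I (c = √(-1) = I ≈ 1.0*I)
((3 + 3)*0)*(-140 + c) = ((3 + 3)*0)*(-140 + I) = (6*0)*(-140 + I) = 0*(-140 + I) = 0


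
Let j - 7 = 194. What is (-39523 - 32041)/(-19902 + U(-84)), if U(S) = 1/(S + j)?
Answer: 8372988/2328533 ≈ 3.5958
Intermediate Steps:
j = 201 (j = 7 + 194 = 201)
U(S) = 1/(201 + S) (U(S) = 1/(S + 201) = 1/(201 + S))
(-39523 - 32041)/(-19902 + U(-84)) = (-39523 - 32041)/(-19902 + 1/(201 - 84)) = -71564/(-19902 + 1/117) = -71564/(-2328533/117) = -71564*(-117/2328533) = 8372988/2328533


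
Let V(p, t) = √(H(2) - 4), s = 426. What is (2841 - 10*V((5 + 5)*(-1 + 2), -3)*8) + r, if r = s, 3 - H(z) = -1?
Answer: 3267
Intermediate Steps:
H(z) = 4 (H(z) = 3 - 1*(-1) = 3 + 1 = 4)
r = 426
V(p, t) = 0 (V(p, t) = √(4 - 4) = √0 = 0)
(2841 - 10*V((5 + 5)*(-1 + 2), -3)*8) + r = (2841 - 10*0*8) + 426 = (2841 + 0*8) + 426 = (2841 + 0) + 426 = 2841 + 426 = 3267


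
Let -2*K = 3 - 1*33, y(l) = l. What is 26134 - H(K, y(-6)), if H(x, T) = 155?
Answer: 25979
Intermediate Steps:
K = 15 (K = -(3 - 1*33)/2 = -(3 - 33)/2 = -½*(-30) = 15)
26134 - H(K, y(-6)) = 26134 - 1*155 = 26134 - 155 = 25979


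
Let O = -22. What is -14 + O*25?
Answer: -564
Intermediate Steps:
-14 + O*25 = -14 - 22*25 = -14 - 550 = -564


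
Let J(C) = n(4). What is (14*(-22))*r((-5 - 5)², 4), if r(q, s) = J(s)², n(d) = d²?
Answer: -78848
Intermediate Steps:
J(C) = 16 (J(C) = 4² = 16)
r(q, s) = 256 (r(q, s) = 16² = 256)
(14*(-22))*r((-5 - 5)², 4) = (14*(-22))*256 = -308*256 = -78848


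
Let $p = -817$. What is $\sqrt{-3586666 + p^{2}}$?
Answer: $3 i \sqrt{324353} \approx 1708.6 i$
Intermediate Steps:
$\sqrt{-3586666 + p^{2}} = \sqrt{-3586666 + \left(-817\right)^{2}} = \sqrt{-3586666 + 667489} = \sqrt{-2919177} = 3 i \sqrt{324353}$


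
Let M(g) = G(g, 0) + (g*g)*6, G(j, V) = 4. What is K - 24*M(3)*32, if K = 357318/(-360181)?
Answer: -16044259782/360181 ≈ -44545.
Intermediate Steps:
K = -357318/360181 (K = 357318*(-1/360181) = -357318/360181 ≈ -0.99205)
M(g) = 4 + 6*g² (M(g) = 4 + (g*g)*6 = 4 + g²*6 = 4 + 6*g²)
K - 24*M(3)*32 = -357318/360181 - 24*(4 + 6*3²)*32 = -357318/360181 - 24*(4 + 6*9)*32 = -357318/360181 - 24*(4 + 54)*32 = -357318/360181 - 24*58*32 = -357318/360181 - 1392*32 = -357318/360181 - 1*44544 = -357318/360181 - 44544 = -16044259782/360181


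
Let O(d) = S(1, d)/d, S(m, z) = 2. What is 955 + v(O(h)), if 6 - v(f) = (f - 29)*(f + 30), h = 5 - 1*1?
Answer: 7321/4 ≈ 1830.3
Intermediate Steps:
h = 4 (h = 5 - 1 = 4)
O(d) = 2/d
v(f) = 6 - (-29 + f)*(30 + f) (v(f) = 6 - (f - 29)*(f + 30) = 6 - (-29 + f)*(30 + f))
955 + v(O(h)) = 955 + (876 - 2/4 - (2/4)²) = 955 + (876 - 2/4 - (2*(¼))²) = 955 + (876 - 1*½ - (½)²) = 955 + (876 - ½ - 1*¼) = 955 + (876 - ½ - ¼) = 955 + 3501/4 = 7321/4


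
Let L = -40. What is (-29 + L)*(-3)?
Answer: 207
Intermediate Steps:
(-29 + L)*(-3) = (-29 - 40)*(-3) = -69*(-3) = 207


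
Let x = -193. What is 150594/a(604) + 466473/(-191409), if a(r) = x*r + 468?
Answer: -13830738023/3703891756 ≈ -3.7341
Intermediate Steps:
a(r) = 468 - 193*r (a(r) = -193*r + 468 = 468 - 193*r)
150594/a(604) + 466473/(-191409) = 150594/(468 - 193*604) + 466473/(-191409) = 150594/(468 - 116572) + 466473*(-1/191409) = 150594/(-116104) - 155491/63803 = 150594*(-1/116104) - 155491/63803 = -75297/58052 - 155491/63803 = -13830738023/3703891756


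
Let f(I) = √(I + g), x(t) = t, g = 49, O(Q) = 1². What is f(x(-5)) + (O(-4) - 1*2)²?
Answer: 1 + 2*√11 ≈ 7.6332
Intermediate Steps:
O(Q) = 1
f(I) = √(49 + I) (f(I) = √(I + 49) = √(49 + I))
f(x(-5)) + (O(-4) - 1*2)² = √(49 - 5) + (1 - 1*2)² = √44 + (1 - 2)² = 2*√11 + (-1)² = 2*√11 + 1 = 1 + 2*√11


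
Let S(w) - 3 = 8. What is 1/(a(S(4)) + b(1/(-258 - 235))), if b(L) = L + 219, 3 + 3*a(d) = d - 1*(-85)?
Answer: 493/123249 ≈ 0.0040000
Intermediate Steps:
S(w) = 11 (S(w) = 3 + 8 = 11)
a(d) = 82/3 + d/3 (a(d) = -1 + (d - 1*(-85))/3 = -1 + (d + 85)/3 = -1 + (85 + d)/3 = -1 + (85/3 + d/3) = 82/3 + d/3)
b(L) = 219 + L
1/(a(S(4)) + b(1/(-258 - 235))) = 1/((82/3 + (⅓)*11) + (219 + 1/(-258 - 235))) = 1/((82/3 + 11/3) + (219 + 1/(-493))) = 1/(31 + (219 - 1/493)) = 1/(31 + 107966/493) = 1/(123249/493) = 493/123249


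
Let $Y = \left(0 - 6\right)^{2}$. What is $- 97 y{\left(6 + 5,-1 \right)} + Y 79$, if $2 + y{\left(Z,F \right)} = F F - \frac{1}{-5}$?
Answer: $\frac{14608}{5} \approx 2921.6$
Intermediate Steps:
$Y = 36$ ($Y = \left(-6\right)^{2} = 36$)
$y{\left(Z,F \right)} = - \frac{9}{5} + F^{2}$ ($y{\left(Z,F \right)} = -2 + \left(F F - \frac{1}{-5}\right) = -2 + \left(F^{2} - - \frac{1}{5}\right) = -2 + \left(F^{2} + \frac{1}{5}\right) = -2 + \left(\frac{1}{5} + F^{2}\right) = - \frac{9}{5} + F^{2}$)
$- 97 y{\left(6 + 5,-1 \right)} + Y 79 = - 97 \left(- \frac{9}{5} + \left(-1\right)^{2}\right) + 36 \cdot 79 = - 97 \left(- \frac{9}{5} + 1\right) + 2844 = \left(-97\right) \left(- \frac{4}{5}\right) + 2844 = \frac{388}{5} + 2844 = \frac{14608}{5}$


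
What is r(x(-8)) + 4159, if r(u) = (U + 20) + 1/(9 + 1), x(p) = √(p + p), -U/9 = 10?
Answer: 40891/10 ≈ 4089.1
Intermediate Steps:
U = -90 (U = -9*10 = -90)
x(p) = √2*√p (x(p) = √(2*p) = √2*√p)
r(u) = -699/10 (r(u) = (-90 + 20) + 1/(9 + 1) = -70 + 1/10 = -70 + ⅒ = -699/10)
r(x(-8)) + 4159 = -699/10 + 4159 = 40891/10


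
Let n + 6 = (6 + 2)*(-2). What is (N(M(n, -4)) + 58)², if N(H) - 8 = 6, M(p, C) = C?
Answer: 5184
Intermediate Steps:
n = -22 (n = -6 + (6 + 2)*(-2) = -6 + 8*(-2) = -6 - 16 = -22)
N(H) = 14 (N(H) = 8 + 6 = 14)
(N(M(n, -4)) + 58)² = (14 + 58)² = 72² = 5184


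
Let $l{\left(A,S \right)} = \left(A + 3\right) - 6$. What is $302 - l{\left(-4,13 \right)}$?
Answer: $309$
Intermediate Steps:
$l{\left(A,S \right)} = -3 + A$ ($l{\left(A,S \right)} = \left(3 + A\right) - 6 = -3 + A$)
$302 - l{\left(-4,13 \right)} = 302 - \left(-3 - 4\right) = 302 - -7 = 302 + 7 = 309$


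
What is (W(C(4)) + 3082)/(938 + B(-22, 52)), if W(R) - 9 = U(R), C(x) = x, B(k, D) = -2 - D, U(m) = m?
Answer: 3095/884 ≈ 3.5011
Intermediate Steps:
W(R) = 9 + R
(W(C(4)) + 3082)/(938 + B(-22, 52)) = ((9 + 4) + 3082)/(938 + (-2 - 1*52)) = (13 + 3082)/(938 + (-2 - 52)) = 3095/(938 - 54) = 3095/884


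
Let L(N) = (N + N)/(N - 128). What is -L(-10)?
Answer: -10/69 ≈ -0.14493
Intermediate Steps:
L(N) = 2*N/(-128 + N) (L(N) = (2*N)/(-128 + N) = 2*N/(-128 + N))
-L(-10) = -2*(-10)/(-128 - 10) = -2*(-10)/(-138) = -2*(-10)*(-1)/138 = -1*10/69 = -10/69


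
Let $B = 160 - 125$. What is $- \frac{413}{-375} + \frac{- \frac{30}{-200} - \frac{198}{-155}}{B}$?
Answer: $\frac{371759}{325500} \approx 1.1421$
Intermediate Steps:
$B = 35$
$- \frac{413}{-375} + \frac{- \frac{30}{-200} - \frac{198}{-155}}{B} = - \frac{413}{-375} + \frac{- \frac{30}{-200} - \frac{198}{-155}}{35} = \left(-413\right) \left(- \frac{1}{375}\right) + \left(\left(-30\right) \left(- \frac{1}{200}\right) - - \frac{198}{155}\right) \frac{1}{35} = \frac{413}{375} + \left(\frac{3}{20} + \frac{198}{155}\right) \frac{1}{35} = \frac{413}{375} + \frac{177}{124} \cdot \frac{1}{35} = \frac{413}{375} + \frac{177}{4340} = \frac{371759}{325500}$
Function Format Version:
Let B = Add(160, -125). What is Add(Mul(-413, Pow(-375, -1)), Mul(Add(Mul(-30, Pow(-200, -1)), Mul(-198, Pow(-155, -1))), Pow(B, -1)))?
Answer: Rational(371759, 325500) ≈ 1.1421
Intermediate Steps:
B = 35
Add(Mul(-413, Pow(-375, -1)), Mul(Add(Mul(-30, Pow(-200, -1)), Mul(-198, Pow(-155, -1))), Pow(B, -1))) = Add(Mul(-413, Pow(-375, -1)), Mul(Add(Mul(-30, Pow(-200, -1)), Mul(-198, Pow(-155, -1))), Pow(35, -1))) = Add(Mul(-413, Rational(-1, 375)), Mul(Add(Mul(-30, Rational(-1, 200)), Mul(-198, Rational(-1, 155))), Rational(1, 35))) = Add(Rational(413, 375), Mul(Add(Rational(3, 20), Rational(198, 155)), Rational(1, 35))) = Add(Rational(413, 375), Mul(Rational(177, 124), Rational(1, 35))) = Add(Rational(413, 375), Rational(177, 4340)) = Rational(371759, 325500)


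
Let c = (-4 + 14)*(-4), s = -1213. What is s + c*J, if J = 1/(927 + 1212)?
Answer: -2594647/2139 ≈ -1213.0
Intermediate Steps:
c = -40 (c = 10*(-4) = -40)
J = 1/2139 ≈ 0.00046751
s + c*J = -1213 - 40*1/2139 = -1213 - 40/2139 = -2594647/2139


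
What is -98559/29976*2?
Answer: -32853/4996 ≈ -6.5759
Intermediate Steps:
-98559/29976*2 = -98559*(1/29976)*2 = -32853*2/9992 = -1*32853/4996 = -32853/4996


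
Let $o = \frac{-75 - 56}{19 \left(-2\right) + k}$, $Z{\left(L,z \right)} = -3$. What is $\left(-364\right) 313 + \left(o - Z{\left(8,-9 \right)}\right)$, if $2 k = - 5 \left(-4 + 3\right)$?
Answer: $- \frac{8088697}{71} \approx -1.1393 \cdot 10^{5}$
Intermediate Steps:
$k = \frac{5}{2}$ ($k = \frac{\left(-5\right) \left(-4 + 3\right)}{2} = \frac{\left(-5\right) \left(-1\right)}{2} = \frac{1}{2} \cdot 5 = \frac{5}{2} \approx 2.5$)
$o = \frac{262}{71}$ ($o = \frac{-75 - 56}{19 \left(-2\right) + \frac{5}{2}} = - \frac{131}{-38 + \frac{5}{2}} = - \frac{131}{- \frac{71}{2}} = \left(-131\right) \left(- \frac{2}{71}\right) = \frac{262}{71} \approx 3.6901$)
$\left(-364\right) 313 + \left(o - Z{\left(8,-9 \right)}\right) = \left(-364\right) 313 + \left(\frac{262}{71} - -3\right) = -113932 + \left(\frac{262}{71} + 3\right) = -113932 + \frac{475}{71} = - \frac{8088697}{71}$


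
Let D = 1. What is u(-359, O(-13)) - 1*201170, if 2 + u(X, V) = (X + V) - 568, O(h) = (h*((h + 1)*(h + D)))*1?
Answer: -203971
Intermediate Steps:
O(h) = h*(1 + h)² (O(h) = (h*((h + 1)*(h + 1)))*1 = (h*((1 + h)*(1 + h)))*1 = (h*(1 + h)²)*1 = h*(1 + h)²)
u(X, V) = -570 + V + X (u(X, V) = -2 + ((X + V) - 568) = -2 + ((V + X) - 568) = -2 + (-568 + V + X) = -570 + V + X)
u(-359, O(-13)) - 1*201170 = (-570 - 13*(1 + (-13)² + 2*(-13)) - 359) - 1*201170 = (-570 - 13*(1 + 169 - 26) - 359) - 201170 = (-570 - 13*144 - 359) - 201170 = (-570 - 1872 - 359) - 201170 = -2801 - 201170 = -203971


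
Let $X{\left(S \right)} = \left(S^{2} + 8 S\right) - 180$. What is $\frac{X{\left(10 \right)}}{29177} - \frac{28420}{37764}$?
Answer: $- \frac{7105}{9441} \approx -0.75257$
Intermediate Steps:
$X{\left(S \right)} = -180 + S^{2} + 8 S$
$\frac{X{\left(10 \right)}}{29177} - \frac{28420}{37764} = \frac{-180 + 10^{2} + 8 \cdot 10}{29177} - \frac{28420}{37764} = \left(-180 + 100 + 80\right) \frac{1}{29177} - \frac{7105}{9441} = 0 \cdot \frac{1}{29177} - \frac{7105}{9441} = 0 - \frac{7105}{9441} = - \frac{7105}{9441}$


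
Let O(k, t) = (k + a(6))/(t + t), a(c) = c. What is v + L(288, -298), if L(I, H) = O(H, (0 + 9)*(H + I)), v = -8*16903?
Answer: -6085007/45 ≈ -1.3522e+5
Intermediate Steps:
v = -135224
O(k, t) = (6 + k)/(2*t) (O(k, t) = (k + 6)/(t + t) = (6 + k)/((2*t)) = (6 + k)*(1/(2*t)) = (6 + k)/(2*t))
L(I, H) = (6 + H)/(2*(9*H + 9*I)) (L(I, H) = (6 + H)/(2*(((0 + 9)*(H + I)))) = (6 + H)/(2*((9*(H + I)))) = (6 + H)/(2*(9*H + 9*I)))
v + L(288, -298) = -135224 + (6 - 298)/(18*(-298 + 288)) = -135224 + (1/18)*(-292)/(-10) = -135224 + (1/18)*(-1/10)*(-292) = -135224 + 73/45 = -6085007/45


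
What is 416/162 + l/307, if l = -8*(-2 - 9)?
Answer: 70984/24867 ≈ 2.8545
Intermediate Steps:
l = 88 (l = -8*(-11) = 88)
416/162 + l/307 = 416/162 + 88/307 = 416*(1/162) + 88*(1/307) = 208/81 + 88/307 = 70984/24867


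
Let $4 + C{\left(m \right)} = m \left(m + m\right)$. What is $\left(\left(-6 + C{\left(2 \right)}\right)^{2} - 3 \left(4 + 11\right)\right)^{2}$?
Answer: $1681$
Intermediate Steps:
$C{\left(m \right)} = -4 + 2 m^{2}$ ($C{\left(m \right)} = -4 + m \left(m + m\right) = -4 + m 2 m = -4 + 2 m^{2}$)
$\left(\left(-6 + C{\left(2 \right)}\right)^{2} - 3 \left(4 + 11\right)\right)^{2} = \left(\left(-6 - \left(4 - 2 \cdot 2^{2}\right)\right)^{2} - 3 \left(4 + 11\right)\right)^{2} = \left(\left(-6 + \left(-4 + 2 \cdot 4\right)\right)^{2} - 45\right)^{2} = \left(\left(-6 + \left(-4 + 8\right)\right)^{2} - 45\right)^{2} = \left(\left(-6 + 4\right)^{2} - 45\right)^{2} = \left(\left(-2\right)^{2} - 45\right)^{2} = \left(4 - 45\right)^{2} = \left(-41\right)^{2} = 1681$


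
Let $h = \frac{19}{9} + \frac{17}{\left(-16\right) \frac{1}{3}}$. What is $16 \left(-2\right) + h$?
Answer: $- \frac{4763}{144} \approx -33.076$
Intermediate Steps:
$h = - \frac{155}{144}$ ($h = 19 \cdot \frac{1}{9} + \frac{17}{\left(-16\right) \frac{1}{3}} = \frac{19}{9} + \frac{17}{- \frac{16}{3}} = \frac{19}{9} + 17 \left(- \frac{3}{16}\right) = \frac{19}{9} - \frac{51}{16} = - \frac{155}{144} \approx -1.0764$)
$16 \left(-2\right) + h = 16 \left(-2\right) - \frac{155}{144} = -32 - \frac{155}{144} = - \frac{4763}{144}$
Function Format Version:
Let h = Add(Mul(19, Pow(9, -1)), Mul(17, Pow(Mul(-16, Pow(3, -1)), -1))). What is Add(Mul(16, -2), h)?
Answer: Rational(-4763, 144) ≈ -33.076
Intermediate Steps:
h = Rational(-155, 144) (h = Add(Mul(19, Rational(1, 9)), Mul(17, Pow(Mul(-16, Rational(1, 3)), -1))) = Add(Rational(19, 9), Mul(17, Pow(Rational(-16, 3), -1))) = Add(Rational(19, 9), Mul(17, Rational(-3, 16))) = Add(Rational(19, 9), Rational(-51, 16)) = Rational(-155, 144) ≈ -1.0764)
Add(Mul(16, -2), h) = Add(Mul(16, -2), Rational(-155, 144)) = Add(-32, Rational(-155, 144)) = Rational(-4763, 144)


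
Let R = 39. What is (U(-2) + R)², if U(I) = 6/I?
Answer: 1296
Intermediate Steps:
(U(-2) + R)² = (6/(-2) + 39)² = (6*(-½) + 39)² = (-3 + 39)² = 36² = 1296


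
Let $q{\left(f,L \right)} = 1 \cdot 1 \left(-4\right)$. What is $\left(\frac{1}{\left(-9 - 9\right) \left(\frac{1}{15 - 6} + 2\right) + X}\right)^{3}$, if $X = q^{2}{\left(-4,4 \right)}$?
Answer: $- \frac{1}{10648} \approx -9.3914 \cdot 10^{-5}$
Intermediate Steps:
$q{\left(f,L \right)} = -4$ ($q{\left(f,L \right)} = 1 \left(-4\right) = -4$)
$X = 16$ ($X = \left(-4\right)^{2} = 16$)
$\left(\frac{1}{\left(-9 - 9\right) \left(\frac{1}{15 - 6} + 2\right) + X}\right)^{3} = \left(\frac{1}{\left(-9 - 9\right) \left(\frac{1}{15 - 6} + 2\right) + 16}\right)^{3} = \left(\frac{1}{- 18 \left(\frac{1}{9} + 2\right) + 16}\right)^{3} = \left(\frac{1}{\left(-18\right) \frac{19}{9} + 16}\right)^{3} = \left(\frac{1}{-38 + 16}\right)^{3} = \left(\frac{1}{-22}\right)^{3} = \left(- \frac{1}{22}\right)^{3} = - \frac{1}{10648}$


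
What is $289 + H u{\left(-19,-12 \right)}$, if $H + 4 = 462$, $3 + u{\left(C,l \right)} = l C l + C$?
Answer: $-1262875$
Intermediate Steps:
$u{\left(C,l \right)} = -3 + C + C l^{2}$ ($u{\left(C,l \right)} = -3 + \left(l C l + C\right) = -3 + \left(C l l + C\right) = -3 + \left(C l^{2} + C\right) = -3 + \left(C + C l^{2}\right) = -3 + C + C l^{2}$)
$H = 458$ ($H = -4 + 462 = 458$)
$289 + H u{\left(-19,-12 \right)} = 289 + 458 \left(-3 - 19 - 19 \left(-12\right)^{2}\right) = 289 + 458 \left(-3 - 19 - 2736\right) = 289 + 458 \left(-2758\right) = 289 - 1263164 = -1262875$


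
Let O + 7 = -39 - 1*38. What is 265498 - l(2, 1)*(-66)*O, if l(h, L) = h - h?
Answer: 265498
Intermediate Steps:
O = -84 (O = -7 + (-39 - 1*38) = -7 + (-39 - 38) = -7 - 77 = -84)
l(h, L) = 0
265498 - l(2, 1)*(-66)*O = 265498 - 0*(-66)*(-84) = 265498 - 0*(-84) = 265498 - 1*0 = 265498 + 0 = 265498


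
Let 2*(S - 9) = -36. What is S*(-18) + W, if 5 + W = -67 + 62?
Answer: 152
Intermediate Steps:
S = -9 (S = 9 + (½)*(-36) = 9 - 18 = -9)
W = -10 (W = -5 + (-67 + 62) = -5 - 5 = -10)
S*(-18) + W = -9*(-18) - 10 = 162 - 10 = 152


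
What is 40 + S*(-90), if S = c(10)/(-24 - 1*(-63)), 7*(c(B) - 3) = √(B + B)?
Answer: 430/13 - 60*√5/91 ≈ 31.603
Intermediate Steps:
c(B) = 3 + √2*√B/7 (c(B) = 3 + √(B + B)/7 = 3 + √(2*B)/7 = 3 + (√2*√B)/7 = 3 + √2*√B/7)
S = 1/13 + 2*√5/273 (S = (3 + √2*√10/7)/(-24 - 1*(-63)) = (3 + 2*√5/7)/(-24 + 63) = (3 + 2*√5/7)/39 = (3 + 2*√5/7)*(1/39) = 1/13 + 2*√5/273 ≈ 0.093305)
40 + S*(-90) = 40 + (1/13 + 2*√5/273)*(-90) = 40 + (-90/13 - 60*√5/91) = 430/13 - 60*√5/91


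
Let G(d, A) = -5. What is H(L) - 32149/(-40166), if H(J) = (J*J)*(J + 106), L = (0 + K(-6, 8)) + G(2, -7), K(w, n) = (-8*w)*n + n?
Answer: 2965701507571/40166 ≈ 7.3836e+7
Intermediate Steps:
K(w, n) = n - 8*n*w (K(w, n) = -8*n*w + n = n - 8*n*w)
L = 387 (L = (0 + 8*(1 - 8*(-6))) - 5 = (0 + 8*(1 + 48)) - 5 = (0 + 8*49) - 5 = (0 + 392) - 5 = 392 - 5 = 387)
H(J) = J**2*(106 + J)
H(L) - 32149/(-40166) = 387**2*(106 + 387) - 32149/(-40166) = 149769*493 - 32149*(-1)/40166 = 73836117 - 1*(-32149/40166) = 73836117 + 32149/40166 = 2965701507571/40166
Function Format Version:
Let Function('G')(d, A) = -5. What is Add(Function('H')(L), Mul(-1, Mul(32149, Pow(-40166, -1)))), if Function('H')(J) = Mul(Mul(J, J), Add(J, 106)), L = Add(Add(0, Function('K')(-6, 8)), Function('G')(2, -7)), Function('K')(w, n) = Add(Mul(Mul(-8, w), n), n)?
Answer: Rational(2965701507571, 40166) ≈ 7.3836e+7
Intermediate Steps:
Function('K')(w, n) = Add(n, Mul(-8, n, w)) (Function('K')(w, n) = Add(Mul(-8, n, w), n) = Add(n, Mul(-8, n, w)))
L = 387 (L = Add(Add(0, Mul(8, Add(1, Mul(-8, -6)))), -5) = Add(Add(0, Mul(8, Add(1, 48))), -5) = Add(Add(0, Mul(8, 49)), -5) = Add(Add(0, 392), -5) = Add(392, -5) = 387)
Function('H')(J) = Mul(Pow(J, 2), Add(106, J))
Add(Function('H')(L), Mul(-1, Mul(32149, Pow(-40166, -1)))) = Add(Mul(Pow(387, 2), Add(106, 387)), Mul(-1, Mul(32149, Pow(-40166, -1)))) = Add(Mul(149769, 493), Mul(-1, Mul(32149, Rational(-1, 40166)))) = Add(73836117, Mul(-1, Rational(-32149, 40166))) = Add(73836117, Rational(32149, 40166)) = Rational(2965701507571, 40166)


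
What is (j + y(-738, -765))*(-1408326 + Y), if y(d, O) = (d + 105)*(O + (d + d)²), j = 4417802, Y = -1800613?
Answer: 4409520401918779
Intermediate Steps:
y(d, O) = (105 + d)*(O + 4*d²) (y(d, O) = (105 + d)*(O + (2*d)²) = (105 + d)*(O + 4*d²))
(j + y(-738, -765))*(-1408326 + Y) = (4417802 + (4*(-738)³ + 105*(-765) + 420*(-738)² - 765*(-738)))*(-1408326 - 1800613) = (4417802 + (4*(-401947272) - 80325 + 420*544644 + 564570))*(-3208939) = (4417802 + (-1607789088 - 80325 + 228750480 + 564570))*(-3208939) = (4417802 - 1378554363)*(-3208939) = -1374136561*(-3208939) = 4409520401918779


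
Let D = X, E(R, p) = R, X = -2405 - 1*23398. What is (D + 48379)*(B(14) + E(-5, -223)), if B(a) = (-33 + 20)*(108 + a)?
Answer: -35918416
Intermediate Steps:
X = -25803 (X = -2405 - 23398 = -25803)
B(a) = -1404 - 13*a (B(a) = -13*(108 + a) = -1404 - 13*a)
D = -25803
(D + 48379)*(B(14) + E(-5, -223)) = (-25803 + 48379)*((-1404 - 13*14) - 5) = 22576*((-1404 - 182) - 5) = 22576*(-1586 - 5) = 22576*(-1591) = -35918416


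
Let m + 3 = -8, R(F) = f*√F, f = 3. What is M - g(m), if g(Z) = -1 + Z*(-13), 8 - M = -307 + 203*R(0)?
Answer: 173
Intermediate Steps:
R(F) = 3*√F
m = -11 (m = -3 - 8 = -11)
M = 315 (M = 8 - (-307 + 203*(3*√0)) = 8 - (-307 + 203*(3*0)) = 8 - (-307 + 203*0) = 8 - (-307 + 0) = 8 - 1*(-307) = 8 + 307 = 315)
g(Z) = -1 - 13*Z
M - g(m) = 315 - (-1 - 13*(-11)) = 315 - (-1 + 143) = 315 - 1*142 = 315 - 142 = 173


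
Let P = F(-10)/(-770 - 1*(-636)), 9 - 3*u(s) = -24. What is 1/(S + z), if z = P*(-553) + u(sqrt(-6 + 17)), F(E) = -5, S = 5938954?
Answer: 134/795818545 ≈ 1.6838e-7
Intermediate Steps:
u(s) = 11 (u(s) = 3 - 1/3*(-24) = 3 + 8 = 11)
P = 5/134 (P = -5/(-770 - 1*(-636)) = -5/(-770 + 636) = -5/(-134) = -5*(-1/134) = 5/134 ≈ 0.037313)
z = -1291/134 (z = (5/134)*(-553) + 11 = -2765/134 + 11 = -1291/134 ≈ -9.6343)
1/(S + z) = 1/(5938954 - 1291/134) = 1/(795818545/134) = 134/795818545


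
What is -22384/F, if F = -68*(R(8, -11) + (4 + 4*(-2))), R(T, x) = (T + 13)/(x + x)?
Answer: -123112/1853 ≈ -66.439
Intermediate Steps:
R(T, x) = (13 + T)/(2*x) (R(T, x) = (13 + T)/((2*x)) = (13 + T)*(1/(2*x)) = (13 + T)/(2*x))
F = 3706/11 (F = -68*((1/2)*(13 + 8)/(-11) + (4 + 4*(-2))) = -68*((1/2)*(-1/11)*21 + (4 - 8)) = -68*(-21/22 - 4) = -68*(-109/22) = 3706/11 ≈ 336.91)
-22384/F = -22384/3706/11 = -22384*11/3706 = -123112/1853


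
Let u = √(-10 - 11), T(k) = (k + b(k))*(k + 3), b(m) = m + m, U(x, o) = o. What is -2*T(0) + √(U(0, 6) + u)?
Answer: √(6 + I*√21) ≈ 2.6029 + 0.88029*I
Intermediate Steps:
b(m) = 2*m
T(k) = 3*k*(3 + k) (T(k) = (k + 2*k)*(k + 3) = (3*k)*(3 + k) = 3*k*(3 + k))
u = I*√21 (u = √(-21) = I*√21 ≈ 4.5826*I)
-2*T(0) + √(U(0, 6) + u) = -6*0*(3 + 0) + √(6 + I*√21) = -6*0*3 + √(6 + I*√21) = -2*0 + √(6 + I*√21) = 0 + √(6 + I*√21) = √(6 + I*√21)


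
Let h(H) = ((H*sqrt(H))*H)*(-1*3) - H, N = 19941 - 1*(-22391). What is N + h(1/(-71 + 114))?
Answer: 1820275/43 - 3*sqrt(43)/79507 ≈ 42332.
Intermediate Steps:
N = 42332 (N = 19941 + 22391 = 42332)
h(H) = -H - 3*H**(5/2) (h(H) = (H**(3/2)*H)*(-3) - H = H**(5/2)*(-3) - H = -3*H**(5/2) - H = -H - 3*H**(5/2))
N + h(1/(-71 + 114)) = 42332 + (-1/(-71 + 114) - 3/(-71 + 114)**(5/2)) = 42332 + (-1/43 - 3*sqrt(43)/79507) = 1820275/43 - 3*sqrt(43)/79507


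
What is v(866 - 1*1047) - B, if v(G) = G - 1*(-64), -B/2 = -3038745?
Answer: -6077607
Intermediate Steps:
B = 6077490 (B = -2*(-3038745) = 6077490)
v(G) = 64 + G (v(G) = G + 64 = 64 + G)
v(866 - 1*1047) - B = (64 + (866 - 1*1047)) - 1*6077490 = (64 + (866 - 1047)) - 6077490 = (64 - 181) - 6077490 = -117 - 6077490 = -6077607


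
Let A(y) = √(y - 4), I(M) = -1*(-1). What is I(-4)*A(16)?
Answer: 2*√3 ≈ 3.4641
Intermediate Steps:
I(M) = 1
A(y) = √(-4 + y)
I(-4)*A(16) = 1*√(-4 + 16) = 1*√12 = 1*(2*√3) = 2*√3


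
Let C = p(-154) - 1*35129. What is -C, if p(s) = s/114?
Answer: 2002430/57 ≈ 35130.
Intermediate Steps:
p(s) = s/114 (p(s) = s*(1/114) = s/114)
C = -2002430/57 (C = (1/114)*(-154) - 1*35129 = -77/57 - 35129 = -2002430/57 ≈ -35130.)
-C = -1*(-2002430/57) = 2002430/57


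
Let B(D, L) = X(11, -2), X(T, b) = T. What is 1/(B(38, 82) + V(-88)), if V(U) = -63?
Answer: -1/52 ≈ -0.019231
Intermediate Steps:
B(D, L) = 11
1/(B(38, 82) + V(-88)) = 1/(11 - 63) = 1/(-52) = -1/52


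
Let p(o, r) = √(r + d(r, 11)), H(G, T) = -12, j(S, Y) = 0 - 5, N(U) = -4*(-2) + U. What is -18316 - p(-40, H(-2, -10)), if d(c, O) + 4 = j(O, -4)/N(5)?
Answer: -18316 - I*√2769/13 ≈ -18316.0 - 4.0478*I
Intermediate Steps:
N(U) = 8 + U
j(S, Y) = -5
d(c, O) = -57/13 (d(c, O) = -4 - 5/(8 + 5) = -4 - 5/13 = -57/13)
p(o, r) = √(-57/13 + r) (p(o, r) = √(r - 57/13) = √(-57/13 + r))
-18316 - p(-40, H(-2, -10)) = -18316 - √(-741 + 169*(-12))/13 = -18316 - √(-741 - 2028)/13 = -18316 - √(-2769)/13 = -18316 - I*√2769/13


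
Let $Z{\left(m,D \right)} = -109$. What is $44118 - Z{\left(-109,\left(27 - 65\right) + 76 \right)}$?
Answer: $44227$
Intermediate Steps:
$44118 - Z{\left(-109,\left(27 - 65\right) + 76 \right)} = 44118 - -109 = 44118 + 109 = 44227$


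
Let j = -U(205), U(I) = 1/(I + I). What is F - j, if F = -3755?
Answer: -1539549/410 ≈ -3755.0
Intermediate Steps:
U(I) = 1/(2*I)
j = -1/410 (j = -1/(2*205) = -1*1/410 = -1/410 ≈ -0.0024390)
F - j = -3755 - 1*(-1/410) = -3755 + 1/410 = -1539549/410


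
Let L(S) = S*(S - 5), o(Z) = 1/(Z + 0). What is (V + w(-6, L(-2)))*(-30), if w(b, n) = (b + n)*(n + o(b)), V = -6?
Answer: -3140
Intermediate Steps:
o(Z) = 1/Z
L(S) = S*(-5 + S)
w(b, n) = (b + n)*(n + 1/b)
(V + w(-6, L(-2)))*(-30) = (-6 + (1 + (-2*(-5 - 2))² - (-12)*(-5 - 2) - 2*(-5 - 2)/(-6)))*(-30) = (-6 + (1 + (-2*(-7))² - (-12)*(-7) - 2*(-7)*(-⅙)))*(-30) = (-6 + (1 + 14² - 6*14 + 14*(-⅙)))*(-30) = (-6 + (1 + 196 - 84 - 7/3))*(-30) = (-6 + 332/3)*(-30) = (314/3)*(-30) = -3140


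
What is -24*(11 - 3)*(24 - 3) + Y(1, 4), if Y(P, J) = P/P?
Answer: -4031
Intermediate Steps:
Y(P, J) = 1
-24*(11 - 3)*(24 - 3) + Y(1, 4) = -24*(11 - 3)*(24 - 3) + 1 = -192*21 + 1 = -24*168 + 1 = -4032 + 1 = -4031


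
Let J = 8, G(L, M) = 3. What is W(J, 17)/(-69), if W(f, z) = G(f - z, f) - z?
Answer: 14/69 ≈ 0.20290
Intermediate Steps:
W(f, z) = 3 - z
W(J, 17)/(-69) = (3 - 1*17)/(-69) = (3 - 17)*(-1/69) = -14*(-1/69) = 14/69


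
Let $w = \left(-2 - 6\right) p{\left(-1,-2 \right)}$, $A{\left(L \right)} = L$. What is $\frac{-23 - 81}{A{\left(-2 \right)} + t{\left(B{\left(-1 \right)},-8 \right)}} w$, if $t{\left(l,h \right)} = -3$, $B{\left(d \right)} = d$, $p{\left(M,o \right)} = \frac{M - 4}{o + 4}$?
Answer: $416$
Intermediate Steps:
$p{\left(M,o \right)} = \frac{-4 + M}{4 + o}$
$w = 20$ ($w = \left(-2 - 6\right) \frac{-4 - 1}{4 - 2} = - 8 \cdot \frac{1}{2} \left(-5\right) = \left(-8\right) \left(- \frac{5}{2}\right) = 20$)
$\frac{-23 - 81}{A{\left(-2 \right)} + t{\left(B{\left(-1 \right)},-8 \right)}} w = \frac{-23 - 81}{-2 - 3} \cdot 20 = - \frac{104}{-5} \cdot 20 = \left(-104\right) \left(- \frac{1}{5}\right) 20 = \frac{104}{5} \cdot 20 = 416$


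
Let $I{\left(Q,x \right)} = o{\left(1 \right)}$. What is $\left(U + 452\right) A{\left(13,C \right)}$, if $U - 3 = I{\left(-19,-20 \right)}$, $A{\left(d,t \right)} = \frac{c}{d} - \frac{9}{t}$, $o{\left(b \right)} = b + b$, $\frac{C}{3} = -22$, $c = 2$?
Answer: $\frac{37931}{286} \approx 132.63$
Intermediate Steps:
$C = -66$ ($C = 3 \left(-22\right) = -66$)
$o{\left(b \right)} = 2 b$
$I{\left(Q,x \right)} = 2$ ($I{\left(Q,x \right)} = 2 \cdot 1 = 2$)
$A{\left(d,t \right)} = - \frac{9}{t} + \frac{2}{d}$ ($A{\left(d,t \right)} = \frac{2}{d} - \frac{9}{t} = - \frac{9}{t} + \frac{2}{d}$)
$U = 5$ ($U = 3 + 2 = 5$)
$\left(U + 452\right) A{\left(13,C \right)} = \left(5 + 452\right) \left(- \frac{9}{-66} + \frac{2}{13}\right) = 457 \left(\left(-9\right) \left(- \frac{1}{66}\right) + 2 \cdot \frac{1}{13}\right) = 457 \left(\frac{3}{22} + \frac{2}{13}\right) = 457 \cdot \frac{83}{286} = \frac{37931}{286}$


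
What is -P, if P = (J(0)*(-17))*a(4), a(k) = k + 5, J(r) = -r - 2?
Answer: -306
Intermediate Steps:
J(r) = -2 - r
a(k) = 5 + k
P = 306 (P = ((-2 - 1*0)*(-17))*(5 + 4) = ((-2 + 0)*(-17))*9 = -2*(-17)*9 = 34*9 = 306)
-P = -1*306 = -306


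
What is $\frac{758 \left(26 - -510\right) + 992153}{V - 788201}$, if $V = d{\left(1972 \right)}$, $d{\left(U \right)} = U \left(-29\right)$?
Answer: $- \frac{1398441}{845389} \approx -1.6542$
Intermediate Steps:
$d{\left(U \right)} = - 29 U$
$V = -57188$ ($V = \left(-29\right) 1972 = -57188$)
$\frac{758 \left(26 - -510\right) + 992153}{V - 788201} = \frac{758 \left(26 - -510\right) + 992153}{-57188 - 788201} = \frac{758 \left(26 + 510\right) + 992153}{-845389} = \left(758 \cdot 536 + 992153\right) \left(- \frac{1}{845389}\right) = \left(406288 + 992153\right) \left(- \frac{1}{845389}\right) = 1398441 \left(- \frac{1}{845389}\right) = - \frac{1398441}{845389}$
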